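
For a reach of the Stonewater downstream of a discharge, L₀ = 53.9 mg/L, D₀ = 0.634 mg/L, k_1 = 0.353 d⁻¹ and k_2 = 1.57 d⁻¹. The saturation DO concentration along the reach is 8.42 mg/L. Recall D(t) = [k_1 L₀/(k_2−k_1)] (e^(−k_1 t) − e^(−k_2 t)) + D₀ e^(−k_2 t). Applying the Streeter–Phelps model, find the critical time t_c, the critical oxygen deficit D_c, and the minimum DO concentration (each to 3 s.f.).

At the critical point dD/dt = 0, so k_1 L₀ e^(−k_1 t) = k_2 D. Substituting D(t) from the Streeter–Phelps equation and solving for t gives
t_c = ln[(k_2/k_1)(1 − D₀(k_2−k_1)/(k_1 L₀))] / (k_2−k_1).
Here k_2−k_1 = 1.217 d⁻¹ and 1 − D₀(k_2−k_1)/(k_1 L₀) = 1 − 0.634×1.217/(0.353×53.9) = 0.9594, so
t_c = ln(4.448 × 0.9594) / 1.217 = 1.451 / 1.217 = 1.192 d.
D_c = (k_1/k_2) L₀ e^(−k_1 t_c) = (0.353/1.57) × 53.9 × e^(−0.353×1.192) = 0.2248 × 53.9 × 0.6565 = 7.956 mg/L.
Minimum DO = C_s − D_c = 8.42 − 7.956 = 0.4642 mg/L.

t_c ≈ 1.19 d; D_c ≈ 7.96 mg/L; min DO ≈ 0.464 mg/L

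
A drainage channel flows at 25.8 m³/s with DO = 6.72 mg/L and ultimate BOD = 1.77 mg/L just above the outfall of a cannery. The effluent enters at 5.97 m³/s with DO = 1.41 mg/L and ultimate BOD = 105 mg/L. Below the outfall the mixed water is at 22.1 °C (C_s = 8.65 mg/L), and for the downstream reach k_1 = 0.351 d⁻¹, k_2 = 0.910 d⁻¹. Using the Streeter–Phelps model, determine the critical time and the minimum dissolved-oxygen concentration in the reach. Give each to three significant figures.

t_c ≈ 1.26 d; minimum DO ≈ 3.40 mg/L

Mixed DO = (25.8×6.72 + 5.97×1.41)/(25.8+5.97) = 181.8/31.77 = 5.722 mg/L.
Mixed L₀ = (25.8×1.77 + 5.97×105)/(31.77) = 672.5/31.77 = 21.17 mg/L.
Initial deficit D₀ = C_s − DO₀ = 8.65 − 5.722 = 2.928 mg/L.
t_c = (1/0.5590) ln[(0.910/0.351)(1 − 2.928×0.5590/(0.351×21.17))] = 1.789 × ln(2.022) = 1.259 d.
D_c = (0.351/0.910) × 21.17 × e^(−0.351×1.259) = 0.3857 × 21.17 × 0.6428 = 5.248 mg/L.
Minimum DO = 8.65 − 5.248 = 3.402 mg/L.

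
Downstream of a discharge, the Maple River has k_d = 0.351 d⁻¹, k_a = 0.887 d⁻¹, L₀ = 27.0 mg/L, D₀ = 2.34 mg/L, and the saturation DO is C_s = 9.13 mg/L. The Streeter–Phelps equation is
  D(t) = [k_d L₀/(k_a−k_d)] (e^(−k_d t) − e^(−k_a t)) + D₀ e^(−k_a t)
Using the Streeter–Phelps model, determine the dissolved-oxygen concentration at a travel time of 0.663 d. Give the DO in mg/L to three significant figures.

k_d L₀/(k_a−k_d) = 0.351×27.0/(0.887−0.351) = 9.477/0.5360 = 17.68 mg/L.
e^(−k_d t) = e^(−0.351×0.6630) = 0.7924; e^(−k_a t) = e^(−0.887×0.6630) = 0.5554.
D = 17.68 × (0.7924 − 0.5554) + 2.34 × 0.5554 = 4.190 + 1.300 = 5.490 mg/L.
DO = C_s − D = 9.13 − 5.490 = 3.640 mg/L.

DO ≈ 3.64 mg/L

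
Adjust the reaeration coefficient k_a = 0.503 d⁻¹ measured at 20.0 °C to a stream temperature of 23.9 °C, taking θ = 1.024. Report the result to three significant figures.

k_a ≈ 0.552 d⁻¹

k_a(T₂) = k_a(T₁) · θ^(T₂−T₁) = 0.503 × 1.024^(23.9−20.0)
= 0.503 × 1.024^3.90 = 0.503 × 1.097 = 0.5517 d⁻¹.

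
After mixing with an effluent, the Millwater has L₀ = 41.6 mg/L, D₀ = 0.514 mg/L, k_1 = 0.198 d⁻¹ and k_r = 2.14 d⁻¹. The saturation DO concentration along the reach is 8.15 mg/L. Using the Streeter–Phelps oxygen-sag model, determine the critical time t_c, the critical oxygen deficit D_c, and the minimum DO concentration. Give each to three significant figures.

t_c ≈ 1.16 d; D_c ≈ 3.06 mg/L; min DO ≈ 5.09 mg/L

t_c = [1/(k_r−k_1)] ln[(k_r/k_1)(1 − D₀(k_r−k_1)/(k_1 L₀))]
= [1/(2.14−0.198)] ln[(2.14/0.198)(1 − 0.514×1.942/(0.198×41.6))]
= (1/1.942) ln[10.81 × 0.8788] = 0.5149 × ln(9.498) = 0.5149 × 2.251 = 1.159 d.
L(t_c) = L₀ e^(−k_1 t_c) = 41.6 × 0.7949 = 33.07 mg/L, and at the critical point k_r D_c = k_1 L, so D_c = (0.198/2.14) × 33.07 = 3.060 mg/L.
Minimum DO = C_s − D_c = 8.15 − 3.060 = 5.090 mg/L.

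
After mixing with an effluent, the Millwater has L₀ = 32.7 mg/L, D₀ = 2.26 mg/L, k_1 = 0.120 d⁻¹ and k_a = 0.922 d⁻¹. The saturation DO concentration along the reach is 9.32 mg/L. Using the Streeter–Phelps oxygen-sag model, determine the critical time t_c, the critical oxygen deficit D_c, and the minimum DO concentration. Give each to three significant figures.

At the critical point dD/dt = 0, so k_1 L₀ e^(−k_1 t) = k_a D. Substituting D(t) from the Streeter–Phelps equation and solving for t gives
t_c = ln[(k_a/k_1)(1 − D₀(k_a−k_1)/(k_1 L₀))] / (k_a−k_1).
Here k_a−k_1 = 0.8020 d⁻¹ and 1 − D₀(k_a−k_1)/(k_1 L₀) = 1 − 2.26×0.8020/(0.120×32.7) = 0.5381, so
t_c = ln(7.683 × 0.5381) / 0.8020 = 1.419 / 0.8020 = 1.770 d.
D_c = (k_1/k_a) L₀ e^(−k_1 t_c) = (0.120/0.922) × 32.7 × e^(−0.120×1.770) = 0.1302 × 32.7 × 0.8087 = 3.442 mg/L.
Minimum DO = C_s − D_c = 9.32 − 3.442 = 5.878 mg/L.

t_c ≈ 1.77 d; D_c ≈ 3.44 mg/L; min DO ≈ 5.88 mg/L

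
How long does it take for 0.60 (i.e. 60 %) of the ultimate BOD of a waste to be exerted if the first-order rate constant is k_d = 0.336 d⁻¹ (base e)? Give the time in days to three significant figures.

t ≈ 2.73 d

y/L₀ = 1 − e^(−k_d t) = 0.60 ⇒ e^(−k_d t) = 0.400
t = −ln(0.400) / 0.336 = 0.9163 / 0.336 = 2.727 d.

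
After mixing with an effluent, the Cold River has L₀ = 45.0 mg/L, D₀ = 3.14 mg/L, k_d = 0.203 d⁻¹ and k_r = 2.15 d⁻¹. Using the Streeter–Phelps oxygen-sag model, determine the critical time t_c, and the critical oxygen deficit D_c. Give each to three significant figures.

At the critical point dD/dt = 0, so k_d L₀ e^(−k_d t) = k_r D. Substituting D(t) from the Streeter–Phelps equation and solving for t gives
t_c = ln[(k_r/k_d)(1 − D₀(k_r−k_d)/(k_d L₀))] / (k_r−k_d).
Here k_r−k_d = 1.947 d⁻¹ and 1 − D₀(k_r−k_d)/(k_d L₀) = 1 − 3.14×1.947/(0.203×45.0) = 0.3308, so
t_c = ln(10.59 × 0.3308) / 1.947 = 1.254 / 1.947 = 0.6439 d.
L(t_c) = L₀ e^(−k_d t_c) = 45.0 × 0.8775 = 39.49 mg/L, and at the critical point k_r D_c = k_d L, so D_c = (0.203/2.15) × 39.49 = 3.728 mg/L.

t_c ≈ 0.644 d; D_c ≈ 3.73 mg/L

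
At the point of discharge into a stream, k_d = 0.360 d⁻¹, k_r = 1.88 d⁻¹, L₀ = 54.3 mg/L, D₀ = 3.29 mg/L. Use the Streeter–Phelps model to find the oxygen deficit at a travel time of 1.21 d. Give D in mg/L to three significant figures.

k_d L₀/(k_r−k_d) = 0.360×54.3/(1.88−0.360) = 19.55/1.520 = 12.86 mg/L.
e^(−k_d t) = e^(−0.360×1.210) = 0.6469; e^(−k_r t) = e^(−1.88×1.210) = 0.1028.
D = 12.86 × (0.6469 − 0.1028) + 3.29 × 0.1028 = 6.997 + 0.3383 = 7.335 mg/L.

D ≈ 7.34 mg/L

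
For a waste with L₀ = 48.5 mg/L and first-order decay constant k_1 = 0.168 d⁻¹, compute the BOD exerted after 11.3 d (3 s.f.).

y_t = L₀(1 − e^(−k_1 t)) = 48.5 × (1 − e^(−0.168×11.3))
= 48.5 × (1 − 0.1498) = 48.5 × 0.8502 = 41.23 mg/L.

y ≈ 41.2 mg/L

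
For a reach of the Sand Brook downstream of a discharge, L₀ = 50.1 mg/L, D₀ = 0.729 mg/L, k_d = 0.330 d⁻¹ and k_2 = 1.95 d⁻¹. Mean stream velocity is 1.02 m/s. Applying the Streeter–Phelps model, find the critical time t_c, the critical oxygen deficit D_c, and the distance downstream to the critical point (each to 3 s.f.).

t_c = [1/(k_2−k_d)] ln[(k_2/k_d)(1 − D₀(k_2−k_d)/(k_d L₀))]
= [1/(1.95−0.330)] ln[(1.95/0.330)(1 − 0.729×1.620/(0.330×50.1))]
= (1/1.620) ln[5.909 × 0.9286] = 0.6173 × ln(5.487) = 0.6173 × 1.702 = 1.051 d.
D_c = (k_d/k_2) L₀ e^(−k_d t_c) = (0.330/1.95) × 50.1 × e^(−0.330×1.051) = 0.1692 × 50.1 × 0.7070 = 5.994 mg/L.
x_c = v t_c = 1.02 m/s × 1.051 d × 86400 s/d = 92610 m ≈ 92.6 km.

t_c ≈ 1.05 d; D_c ≈ 5.99 mg/L; x_c ≈ 92.6 km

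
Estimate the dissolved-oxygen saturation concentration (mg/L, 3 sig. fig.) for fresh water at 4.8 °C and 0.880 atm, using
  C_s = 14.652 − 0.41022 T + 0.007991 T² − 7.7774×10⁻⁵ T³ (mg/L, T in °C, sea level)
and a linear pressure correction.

At sea level: C_s = 14.652 − 0.41022×4.8 + 0.007991×4.8² − 7.7774×10⁻⁵×4.8³ = 12.86 mg/L.
Pressure correction: C_s' = 12.86 × 0.880 = 11.32 mg/L.

C_s ≈ 11.3 mg/L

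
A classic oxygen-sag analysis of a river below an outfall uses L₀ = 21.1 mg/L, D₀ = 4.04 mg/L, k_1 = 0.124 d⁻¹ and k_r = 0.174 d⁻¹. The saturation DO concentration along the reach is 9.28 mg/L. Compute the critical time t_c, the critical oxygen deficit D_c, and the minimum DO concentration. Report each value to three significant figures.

t_c ≈ 5.17 d; D_c ≈ 7.92 mg/L; min DO ≈ 1.36 mg/L

With k_r/k_1 = 1.403 and 1 − D₀(k_r−k_1)/(k_1 L₀) = 0.9228,
t_c = ln(1.403 × 0.9228) / (0.174 − 0.124) = ln(1.295) / 0.05000 = 0.2584/0.05000 = 5.169 d.
L(t_c) = L₀ e^(−k_1 t_c) = 21.1 × 0.5268 = 11.12 mg/L, and at the critical point k_r D_c = k_1 L, so D_c = (0.124/0.174) × 11.12 = 7.922 mg/L.
Minimum DO = C_s − D_c = 9.28 − 7.922 = 1.358 mg/L.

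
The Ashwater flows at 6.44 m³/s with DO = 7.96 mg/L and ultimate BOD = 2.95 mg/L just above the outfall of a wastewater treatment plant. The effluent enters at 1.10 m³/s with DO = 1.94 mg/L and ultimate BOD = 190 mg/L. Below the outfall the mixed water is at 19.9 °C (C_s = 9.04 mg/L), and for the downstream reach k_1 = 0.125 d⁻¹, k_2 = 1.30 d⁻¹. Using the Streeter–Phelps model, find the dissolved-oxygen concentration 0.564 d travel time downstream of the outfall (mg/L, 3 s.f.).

Mixed DO = (6.44×7.96 + 1.10×1.94)/(6.44+1.10) = 53.40/7.540 = 7.082 mg/L.
Mixed L₀ = (6.44×2.95 + 1.10×190)/(7.540) = 228.0/7.540 = 30.24 mg/L.
Initial deficit D₀ = C_s − DO₀ = 9.04 − 7.082 = 1.958 mg/L.
D(0.564) = [0.125×30.24/(1.30−0.125)](e^(−0.125×0.564) − e^(−1.30×0.564)) + 1.958 e^(−1.30×0.564)
= 3.217 × (0.9319 − 0.4804) + 1.958 × 0.4804 = 2.393 mg/L.
DO = 9.04 − 2.393 = 6.647 mg/L.

DO ≈ 6.65 mg/L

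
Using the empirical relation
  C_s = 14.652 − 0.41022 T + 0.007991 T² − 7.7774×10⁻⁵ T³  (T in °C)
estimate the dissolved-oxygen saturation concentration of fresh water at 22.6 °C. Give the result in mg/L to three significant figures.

C_s = 14.652 − 0.41022×22.6 + 0.007991×22.6² − 7.7774×10⁻⁵×22.6³ = 8.565 mg/L.

C_s ≈ 8.56 mg/L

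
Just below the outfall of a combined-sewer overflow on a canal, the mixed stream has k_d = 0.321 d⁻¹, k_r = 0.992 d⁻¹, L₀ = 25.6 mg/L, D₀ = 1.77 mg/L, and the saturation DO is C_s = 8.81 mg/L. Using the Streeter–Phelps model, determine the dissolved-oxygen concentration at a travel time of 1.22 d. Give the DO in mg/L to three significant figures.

DO ≈ 3.66 mg/L

k_d L₀/(k_r−k_d) = 0.321×25.6/(0.992−0.321) = 8.218/0.6710 = 12.25 mg/L.
e^(−k_d t) = e^(−0.321×1.220) = 0.6760; e^(−k_r t) = e^(−0.992×1.220) = 0.2981.
D = 12.25 × (0.6760 − 0.2981) + 1.77 × 0.2981 = 4.627 + 0.5277 = 5.155 mg/L.
DO = C_s − D = 8.81 − 5.155 = 3.655 mg/L.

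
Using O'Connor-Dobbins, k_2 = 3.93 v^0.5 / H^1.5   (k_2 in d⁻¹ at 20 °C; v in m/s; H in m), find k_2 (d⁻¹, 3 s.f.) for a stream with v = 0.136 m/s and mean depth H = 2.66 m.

k_2 = 3.93 × 0.136^0.5 / 2.66^1.5 = 3.93 × 0.3688 / 4.338 = 0.3341 d⁻¹.

k_2 ≈ 0.334 d⁻¹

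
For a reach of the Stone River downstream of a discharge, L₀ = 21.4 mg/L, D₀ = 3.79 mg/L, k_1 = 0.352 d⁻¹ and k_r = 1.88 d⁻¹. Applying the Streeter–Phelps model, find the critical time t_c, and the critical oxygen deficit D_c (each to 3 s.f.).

t_c ≈ 0.138 d; D_c ≈ 3.82 mg/L

t_c = [1/(k_r−k_1)] ln[(k_r/k_1)(1 − D₀(k_r−k_1)/(k_1 L₀))]
= [1/(1.88−0.352)] ln[(1.88/0.352)(1 − 3.79×1.528/(0.352×21.4))]
= (1/1.528) ln[5.341 × 0.2312] = 0.6545 × ln(1.235) = 0.6545 × 0.2110 = 0.1381 d.
L(t_c) = L₀ e^(−k_1 t_c) = 21.4 × 0.9526 = 20.38 mg/L, and at the critical point k_r D_c = k_1 L, so D_c = (0.352/1.88) × 20.38 = 3.817 mg/L.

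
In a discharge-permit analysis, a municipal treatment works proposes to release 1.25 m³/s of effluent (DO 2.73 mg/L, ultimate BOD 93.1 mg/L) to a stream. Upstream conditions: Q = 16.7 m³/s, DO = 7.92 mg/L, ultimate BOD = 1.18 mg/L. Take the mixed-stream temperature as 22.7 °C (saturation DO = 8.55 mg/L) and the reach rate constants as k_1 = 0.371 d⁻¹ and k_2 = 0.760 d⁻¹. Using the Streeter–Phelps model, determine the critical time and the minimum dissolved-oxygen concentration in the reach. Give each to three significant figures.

Mixed DO = (16.7×7.92 + 1.25×2.73)/(16.7+1.25) = 135.7/17.95 = 7.559 mg/L.
Mixed L₀ = (16.7×1.18 + 1.25×93.1)/(17.95) = 136.1/17.95 = 7.581 mg/L.
Initial deficit D₀ = C_s − DO₀ = 8.55 − 7.559 = 0.9914 mg/L.
t_c = (1/0.3890) ln[(0.760/0.371)(1 − 0.9914×0.3890/(0.371×7.581))] = 2.571 × ln(1.768) = 1.464 d.
D_c = (0.371/0.760) × 7.581 × e^(−0.371×1.464) = 0.4882 × 7.581 × 0.5808 = 2.150 mg/L.
Minimum DO = 8.55 − 2.150 = 6.400 mg/L.

t_c ≈ 1.46 d; minimum DO ≈ 6.40 mg/L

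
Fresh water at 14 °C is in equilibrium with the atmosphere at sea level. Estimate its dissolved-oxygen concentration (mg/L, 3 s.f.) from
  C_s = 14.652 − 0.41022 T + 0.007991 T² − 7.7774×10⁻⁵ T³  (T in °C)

C_s ≈ 10.3 mg/L

C_s = 14.652 − 0.41022×14 + 0.007991×14² − 7.7774×10⁻⁵×14³ = 10.26 mg/L.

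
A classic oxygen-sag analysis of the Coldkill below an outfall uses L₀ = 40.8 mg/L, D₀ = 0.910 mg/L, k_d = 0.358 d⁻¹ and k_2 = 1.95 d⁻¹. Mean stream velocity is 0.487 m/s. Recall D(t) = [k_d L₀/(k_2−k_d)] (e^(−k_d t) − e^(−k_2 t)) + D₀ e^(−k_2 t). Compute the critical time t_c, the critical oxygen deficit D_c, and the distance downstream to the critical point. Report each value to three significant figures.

t_c = [1/(k_2−k_d)] ln[(k_2/k_d)(1 − D₀(k_2−k_d)/(k_d L₀))]
= [1/(1.95−0.358)] ln[(1.95/0.358)(1 − 0.910×1.592/(0.358×40.8))]
= (1/1.592) ln[5.447 × 0.9008] = 0.6281 × ln(4.907) = 0.6281 × 1.591 = 0.9991 d.
D_c = (k_d/k_2) L₀ e^(−k_d t_c) = (0.358/1.95) × 40.8 × e^(−0.358×0.9991) = 0.1836 × 40.8 × 0.6993 = 5.238 mg/L.
x_c = v t_c = 0.487 m/s × 0.9991 d × 86400 s/d = 42040 m ≈ 42.0 km.

t_c ≈ 0.999 d; D_c ≈ 5.24 mg/L; x_c ≈ 42.0 km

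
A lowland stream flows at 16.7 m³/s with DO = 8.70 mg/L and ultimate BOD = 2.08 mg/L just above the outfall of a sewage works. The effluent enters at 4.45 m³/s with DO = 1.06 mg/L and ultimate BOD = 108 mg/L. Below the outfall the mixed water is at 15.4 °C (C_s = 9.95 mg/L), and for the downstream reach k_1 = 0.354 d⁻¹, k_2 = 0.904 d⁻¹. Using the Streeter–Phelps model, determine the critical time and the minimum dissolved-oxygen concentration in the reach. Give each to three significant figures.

t_c ≈ 1.34 d; minimum DO ≈ 4.01 mg/L

Mixed DO = (16.7×8.70 + 4.45×1.06)/(16.7+4.45) = 150.0/21.15 = 7.093 mg/L.
Mixed L₀ = (16.7×2.08 + 4.45×108)/(21.15) = 515.3/21.15 = 24.37 mg/L.
Initial deficit D₀ = C_s − DO₀ = 9.95 − 7.093 = 2.857 mg/L.
t_c = (1/0.5500) ln[(0.904/0.354)(1 − 2.857×0.5500/(0.354×24.37))] = 1.818 × ln(2.088) = 1.339 d.
D_c = (0.354/0.904) × 24.37 × e^(−0.354×1.339) = 0.3916 × 24.37 × 0.6225 = 5.940 mg/L.
Minimum DO = 9.95 − 5.940 = 4.010 mg/L.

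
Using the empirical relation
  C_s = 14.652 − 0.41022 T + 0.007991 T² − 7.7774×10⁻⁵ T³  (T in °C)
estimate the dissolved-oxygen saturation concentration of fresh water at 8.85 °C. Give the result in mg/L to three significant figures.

C_s = 14.652 − 0.41022×8.85 + 0.007991×8.85² − 7.7774×10⁻⁵×8.85³ = 11.59 mg/L.

C_s ≈ 11.6 mg/L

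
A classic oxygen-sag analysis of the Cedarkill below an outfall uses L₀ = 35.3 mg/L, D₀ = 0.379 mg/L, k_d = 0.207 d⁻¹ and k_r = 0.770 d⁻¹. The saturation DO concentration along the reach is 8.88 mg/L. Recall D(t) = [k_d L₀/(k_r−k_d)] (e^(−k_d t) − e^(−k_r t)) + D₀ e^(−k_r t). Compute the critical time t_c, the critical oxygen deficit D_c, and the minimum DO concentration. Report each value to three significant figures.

At the critical point dD/dt = 0, so k_d L₀ e^(−k_d t) = k_r D. Substituting D(t) from the Streeter–Phelps equation and solving for t gives
t_c = ln[(k_r/k_d)(1 − D₀(k_r−k_d)/(k_d L₀))] / (k_r−k_d).
Here k_r−k_d = 0.5630 d⁻¹ and 1 − D₀(k_r−k_d)/(k_d L₀) = 1 − 0.379×0.5630/(0.207×35.3) = 0.9708, so
t_c = ln(3.720 × 0.9708) / 0.5630 = 1.284 / 0.5630 = 2.281 d.
L(t_c) = L₀ e^(−k_d t_c) = 35.3 × 0.6237 = 22.02 mg/L, and at the critical point k_r D_c = k_d L, so D_c = (0.207/0.770) × 22.02 = 5.919 mg/L.
Minimum DO = C_s − D_c = 8.88 − 5.919 = 2.961 mg/L.

t_c ≈ 2.28 d; D_c ≈ 5.92 mg/L; min DO ≈ 2.96 mg/L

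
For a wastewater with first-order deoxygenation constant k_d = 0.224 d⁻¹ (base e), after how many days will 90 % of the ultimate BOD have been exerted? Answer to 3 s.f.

t ≈ 10.3 d

y/L₀ = 1 − e^(−k_d t) = 0.90 ⇒ e^(−k_d t) = 0.100
t = −ln(0.100) / 0.224 = 2.303 / 0.224 = 10.28 d.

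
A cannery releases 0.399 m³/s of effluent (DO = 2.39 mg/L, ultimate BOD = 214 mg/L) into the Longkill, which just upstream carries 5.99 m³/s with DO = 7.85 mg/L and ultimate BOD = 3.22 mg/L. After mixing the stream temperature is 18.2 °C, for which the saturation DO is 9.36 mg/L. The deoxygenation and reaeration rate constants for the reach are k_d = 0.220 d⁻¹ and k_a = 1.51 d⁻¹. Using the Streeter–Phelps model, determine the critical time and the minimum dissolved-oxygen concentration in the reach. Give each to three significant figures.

t_c ≈ 0.651 d; minimum DO ≈ 7.29 mg/L

Mixed DO = (5.99×7.85 + 0.399×2.39)/(5.99+0.399) = 47.98/6.389 = 7.509 mg/L.
Mixed L₀ = (5.99×3.22 + 0.399×214)/(6.389) = 104.7/6.389 = 16.38 mg/L.
Initial deficit D₀ = C_s − DO₀ = 9.36 − 7.509 = 1.851 mg/L.
t_c = (1/1.290) ln[(1.51/0.220)(1 − 1.851×1.290/(0.220×16.38))] = 0.7752 × ln(2.317) = 0.6513 d.
D_c = (0.220/1.51) × 16.38 × e^(−0.220×0.6513) = 0.1457 × 16.38 × 0.8665 = 2.068 mg/L.
Minimum DO = 9.36 − 2.068 = 7.292 mg/L.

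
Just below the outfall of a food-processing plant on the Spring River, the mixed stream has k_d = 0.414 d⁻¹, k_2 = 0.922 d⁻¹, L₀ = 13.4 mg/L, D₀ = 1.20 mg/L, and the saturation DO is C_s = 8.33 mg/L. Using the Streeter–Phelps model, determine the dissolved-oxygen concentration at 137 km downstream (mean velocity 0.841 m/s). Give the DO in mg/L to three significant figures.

DO ≈ 5.04 mg/L

Travel time t = x/v = 137 km / (0.841 m/s) = 137000 m / 0.841 m/s = 162900 s = 1.885 d.
k_d L₀/(k_2−k_d) = 0.414×13.4/(0.922−0.414) = 5.548/0.5080 = 10.92 mg/L.
e^(−k_d t) = e^(−0.414×1.885) = 0.4581; e^(−k_2 t) = e^(−0.922×1.885) = 0.1758.
D = 10.92 × (0.4581 − 0.1758) + 1.20 × 0.1758 = 3.083 + 0.2110 = 3.294 mg/L.
DO = C_s − D = 8.33 − 3.294 = 5.036 mg/L.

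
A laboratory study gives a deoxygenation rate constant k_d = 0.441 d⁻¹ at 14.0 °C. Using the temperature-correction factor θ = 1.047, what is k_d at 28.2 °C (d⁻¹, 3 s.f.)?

k_d(T₂) = k_d(T₁) · θ^(T₂−T₁) = 0.441 × 1.047^(28.2−14.0)
= 0.441 × 1.047^14.2 = 0.441 × 1.920 = 0.8466 d⁻¹.

k_d ≈ 0.847 d⁻¹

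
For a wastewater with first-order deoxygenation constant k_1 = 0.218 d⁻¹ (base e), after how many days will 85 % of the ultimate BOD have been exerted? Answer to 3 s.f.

y/L₀ = 1 − e^(−k_1 t) = 0.85 ⇒ e^(−k_1 t) = 0.150
t = −ln(0.150) / 0.218 = 1.897 / 0.218 = 8.702 d.

t ≈ 8.70 d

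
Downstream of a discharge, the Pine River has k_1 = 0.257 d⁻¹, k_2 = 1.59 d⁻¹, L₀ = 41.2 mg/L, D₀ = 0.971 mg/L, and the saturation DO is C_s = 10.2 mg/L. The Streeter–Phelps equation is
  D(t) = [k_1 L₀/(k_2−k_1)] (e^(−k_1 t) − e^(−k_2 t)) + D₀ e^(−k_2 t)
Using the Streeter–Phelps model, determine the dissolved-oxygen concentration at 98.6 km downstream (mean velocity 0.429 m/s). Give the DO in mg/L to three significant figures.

DO ≈ 6.29 mg/L

Travel time t = x/v = 98.6 km / (0.429 m/s) = 98600 m / 0.429 m/s = 229800 s = 2.660 d.
k_1 L₀/(k_2−k_1) = 0.257×41.2/(1.59−0.257) = 10.59/1.333 = 7.943 mg/L.
e^(−k_1 t) = e^(−0.257×2.660) = 0.5048; e^(−k_2 t) = e^(−1.59×2.660) = 0.01456.
D = 7.943 × (0.5048 − 0.01456) + 0.971 × 0.01456 = 3.894 + 0.01414 = 3.908 mg/L.
DO = C_s − D = 10.2 − 3.908 = 6.292 mg/L.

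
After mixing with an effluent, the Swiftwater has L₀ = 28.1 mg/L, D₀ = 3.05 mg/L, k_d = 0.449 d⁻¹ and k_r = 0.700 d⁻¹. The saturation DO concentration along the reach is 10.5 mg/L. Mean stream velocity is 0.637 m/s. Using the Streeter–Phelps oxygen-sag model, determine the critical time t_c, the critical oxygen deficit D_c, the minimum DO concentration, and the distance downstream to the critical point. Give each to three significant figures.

t_c ≈ 1.52 d; D_c ≈ 9.11 mg/L; min DO ≈ 1.39 mg/L; x_c ≈ 83.6 km

At the critical point dD/dt = 0, so k_d L₀ e^(−k_d t) = k_r D. Substituting D(t) from the Streeter–Phelps equation and solving for t gives
t_c = ln[(k_r/k_d)(1 − D₀(k_r−k_d)/(k_d L₀))] / (k_r−k_d).
Here k_r−k_d = 0.2510 d⁻¹ and 1 − D₀(k_r−k_d)/(k_d L₀) = 1 − 3.05×0.2510/(0.449×28.1) = 0.9393, so
t_c = ln(1.559 × 0.9393) / 0.2510 = 0.3815 / 0.2510 = 1.520 d.
D_c = (k_d/k_r) L₀ e^(−k_d t_c) = (0.449/0.700) × 28.1 × e^(−0.449×1.520) = 0.6414 × 28.1 × 0.5054 = 9.110 mg/L.
Minimum DO = C_s − D_c = 10.5 − 9.110 = 1.390 mg/L.
x_c = v t_c = 0.637 m/s × 1.520 d × 86400 s/d = 83640 m ≈ 83.6 km.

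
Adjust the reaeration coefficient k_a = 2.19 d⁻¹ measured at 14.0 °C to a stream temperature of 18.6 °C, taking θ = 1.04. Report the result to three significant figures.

k_a ≈ 2.62 d⁻¹

k_a(T₂) = k_a(T₁) · θ^(T₂−T₁) = 2.19 × 1.04^(18.6−14.0)
= 2.19 × 1.04^4.60 = 2.19 × 1.198 = 2.623 d⁻¹.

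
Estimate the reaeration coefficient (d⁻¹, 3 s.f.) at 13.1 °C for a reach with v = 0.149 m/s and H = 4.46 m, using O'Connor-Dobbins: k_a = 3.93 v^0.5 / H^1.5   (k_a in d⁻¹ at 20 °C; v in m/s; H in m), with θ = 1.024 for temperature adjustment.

k_a ≈ 0.137 d⁻¹

k_a(20) = 3.93 × 0.149^0.5 / 4.46^1.5 = 3.93 × 0.3860 / 9.419 = 0.1611 d⁻¹.
k_a(13.1) = 0.1611 × 1.024^(13.1−20) = 0.1611 × 0.8490 = 0.1367 d⁻¹.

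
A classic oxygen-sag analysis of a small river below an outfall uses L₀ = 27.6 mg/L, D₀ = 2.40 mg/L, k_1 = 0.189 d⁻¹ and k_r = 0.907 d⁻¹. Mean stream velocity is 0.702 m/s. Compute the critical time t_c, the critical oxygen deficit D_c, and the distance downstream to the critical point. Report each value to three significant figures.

At the critical point dD/dt = 0, so k_1 L₀ e^(−k_1 t) = k_r D. Substituting D(t) from the Streeter–Phelps equation and solving for t gives
t_c = ln[(k_r/k_1)(1 − D₀(k_r−k_1)/(k_1 L₀))] / (k_r−k_1).
Here k_r−k_1 = 0.7180 d⁻¹ and 1 − D₀(k_r−k_1)/(k_1 L₀) = 1 − 2.40×0.7180/(0.189×27.6) = 0.6697, so
t_c = ln(4.799 × 0.6697) / 0.7180 = 1.167 / 0.7180 = 1.626 d.
D_c = (k_1/k_r) L₀ e^(−k_1 t_c) = (0.189/0.907) × 27.6 × e^(−0.189×1.626) = 0.2084 × 27.6 × 0.7354 = 4.230 mg/L.
x_c = v t_c = 0.702 m/s × 1.626 d × 86400 s/d = 98620 m ≈ 98.6 km.

t_c ≈ 1.63 d; D_c ≈ 4.23 mg/L; x_c ≈ 98.6 km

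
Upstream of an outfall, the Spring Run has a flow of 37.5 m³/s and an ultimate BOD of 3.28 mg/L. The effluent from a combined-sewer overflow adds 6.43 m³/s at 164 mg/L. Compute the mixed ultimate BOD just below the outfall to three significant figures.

26.8 mg/L

Flow-weighted mixing: C = (Q_r C_r + Q_w C_w)/(Q_r + Q_w)
= (37.5×3.28 + 6.43×164)/(37.5 + 6.43) = 1178/43.93 = 26.80 mg/L.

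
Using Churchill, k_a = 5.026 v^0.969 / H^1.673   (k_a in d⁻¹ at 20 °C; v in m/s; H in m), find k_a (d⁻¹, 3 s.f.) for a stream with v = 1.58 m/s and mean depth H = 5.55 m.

k_a ≈ 0.445 d⁻¹

k_a = 5.026 × 1.58^0.969 / 5.55^1.673 = 5.026 × 1.558 / 17.59 = 0.4452 d⁻¹.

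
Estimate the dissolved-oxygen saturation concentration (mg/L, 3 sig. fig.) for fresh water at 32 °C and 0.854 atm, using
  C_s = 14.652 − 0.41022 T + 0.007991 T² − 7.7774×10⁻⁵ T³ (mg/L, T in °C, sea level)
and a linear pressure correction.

At sea level: C_s = 14.652 − 0.41022×32 + 0.007991×32² − 7.7774×10⁻⁵×32³ = 7.159 mg/L.
Pressure correction: C_s' = 7.159 × 0.854 = 6.114 mg/L.

C_s ≈ 6.11 mg/L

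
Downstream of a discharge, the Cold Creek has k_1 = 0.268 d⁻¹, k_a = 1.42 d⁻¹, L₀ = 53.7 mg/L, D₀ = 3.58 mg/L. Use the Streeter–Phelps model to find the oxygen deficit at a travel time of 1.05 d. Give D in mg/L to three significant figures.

D ≈ 7.42 mg/L

k_1 L₀/(k_a−k_1) = 0.268×53.7/(1.42−0.268) = 14.39/1.152 = 12.49 mg/L.
e^(−k_1 t) = e^(−0.268×1.050) = 0.7547; e^(−k_a t) = e^(−1.42×1.050) = 0.2251.
D = 12.49 × (0.7547 − 0.2251) + 3.58 × 0.2251 = 6.616 + 0.8060 = 7.422 mg/L.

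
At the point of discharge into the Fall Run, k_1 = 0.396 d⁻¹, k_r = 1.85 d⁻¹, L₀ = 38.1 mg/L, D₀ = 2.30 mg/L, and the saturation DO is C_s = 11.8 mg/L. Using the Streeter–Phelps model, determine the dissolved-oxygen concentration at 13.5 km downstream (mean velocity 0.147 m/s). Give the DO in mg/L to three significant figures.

Travel time t = x/v = 13.5 km / (0.147 m/s) = 13500 m / 0.147 m/s = 91840 s = 1.063 d.
k_1 L₀/(k_r−k_1) = 0.396×38.1/(1.85−0.396) = 15.09/1.454 = 10.38 mg/L.
e^(−k_1 t) = e^(−0.396×1.063) = 0.6564; e^(−k_r t) = e^(−1.85×1.063) = 0.1400.
D = 10.38 × (0.6564 − 0.1400) + 2.30 × 0.1400 = 5.359 + 0.3219 = 5.681 mg/L.
DO = C_s − D = 11.8 − 5.681 = 6.119 mg/L.

DO ≈ 6.12 mg/L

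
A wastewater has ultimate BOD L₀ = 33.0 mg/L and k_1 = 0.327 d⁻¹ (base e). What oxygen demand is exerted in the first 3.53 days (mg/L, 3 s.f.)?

y_t = L₀(1 − e^(−k_1 t)) = 33.0 × (1 − e^(−0.327×3.53))
= 33.0 × (1 − 0.3153) = 33.0 × 0.6847 = 22.60 mg/L.

y ≈ 22.6 mg/L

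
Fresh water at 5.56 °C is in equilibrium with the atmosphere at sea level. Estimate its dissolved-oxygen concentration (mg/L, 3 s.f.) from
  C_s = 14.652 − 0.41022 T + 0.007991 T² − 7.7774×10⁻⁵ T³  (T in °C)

C_s = 14.652 − 0.41022×5.56 + 0.007991×5.56² − 7.7774×10⁻⁵×5.56³ = 12.60 mg/L.

C_s ≈ 12.6 mg/L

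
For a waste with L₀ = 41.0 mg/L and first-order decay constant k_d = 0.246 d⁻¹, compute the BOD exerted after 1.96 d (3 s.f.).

y_t = L₀(1 − e^(−k_d t)) = 41.0 × (1 − e^(−0.246×1.96))
= 41.0 × (1 − 0.6174) = 41.0 × 0.3826 = 15.68 mg/L.

y ≈ 15.7 mg/L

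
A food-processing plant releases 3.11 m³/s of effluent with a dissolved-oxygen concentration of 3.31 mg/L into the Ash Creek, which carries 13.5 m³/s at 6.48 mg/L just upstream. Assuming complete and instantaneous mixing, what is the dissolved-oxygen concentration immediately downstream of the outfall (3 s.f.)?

5.89 mg/L

Flow-weighted mixing: C = (Q_r C_r + Q_w C_w)/(Q_r + Q_w)
= (13.5×6.48 + 3.11×3.31)/(13.5 + 3.11) = 97.77/16.61 = 5.886 mg/L.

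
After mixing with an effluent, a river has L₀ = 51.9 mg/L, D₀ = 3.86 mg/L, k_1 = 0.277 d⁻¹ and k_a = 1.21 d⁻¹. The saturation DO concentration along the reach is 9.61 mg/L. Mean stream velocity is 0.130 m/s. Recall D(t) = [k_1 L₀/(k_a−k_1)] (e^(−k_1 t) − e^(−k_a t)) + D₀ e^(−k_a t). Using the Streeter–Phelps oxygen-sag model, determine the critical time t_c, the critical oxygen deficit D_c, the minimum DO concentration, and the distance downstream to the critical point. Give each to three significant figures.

At the critical point dD/dt = 0, so k_1 L₀ e^(−k_1 t) = k_a D. Substituting D(t) from the Streeter–Phelps equation and solving for t gives
t_c = ln[(k_a/k_1)(1 − D₀(k_a−k_1)/(k_1 L₀))] / (k_a−k_1).
Here k_a−k_1 = 0.9330 d⁻¹ and 1 − D₀(k_a−k_1)/(k_1 L₀) = 1 − 3.86×0.9330/(0.277×51.9) = 0.7495, so
t_c = ln(4.368 × 0.7495) / 0.9330 = 1.186 / 0.9330 = 1.271 d.
L(t_c) = L₀ e^(−k_1 t_c) = 51.9 × 0.7032 = 36.50 mg/L, and at the critical point k_a D_c = k_1 L, so D_c = (0.277/1.21) × 36.50 = 8.355 mg/L.
Minimum DO = C_s − D_c = 9.61 − 8.355 = 1.255 mg/L.
x_c = v t_c = 0.130 m/s × 1.271 d × 86400 s/d = 14280 m ≈ 14.3 km.

t_c ≈ 1.27 d; D_c ≈ 8.35 mg/L; min DO ≈ 1.26 mg/L; x_c ≈ 14.3 km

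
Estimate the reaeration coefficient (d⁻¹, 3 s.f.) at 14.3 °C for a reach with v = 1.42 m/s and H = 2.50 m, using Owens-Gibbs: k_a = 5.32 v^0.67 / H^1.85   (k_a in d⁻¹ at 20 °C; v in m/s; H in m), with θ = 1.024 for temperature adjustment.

k_a(20) = 5.32 × 1.42^0.67 / 2.50^1.85 = 5.32 × 1.265 / 5.447 = 1.235 d⁻¹.
k_a(14.3) = 1.235 × 1.024^(14.3−20) = 1.235 × 0.8736 = 1.079 d⁻¹.

k_a ≈ 1.08 d⁻¹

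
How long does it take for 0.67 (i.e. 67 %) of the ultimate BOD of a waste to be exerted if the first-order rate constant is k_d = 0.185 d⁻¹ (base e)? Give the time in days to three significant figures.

y/L₀ = 1 − e^(−k_d t) = 0.67 ⇒ e^(−k_d t) = 0.330
t = −ln(0.330) / 0.185 = 1.109 / 0.185 = 5.993 d.

t ≈ 5.99 d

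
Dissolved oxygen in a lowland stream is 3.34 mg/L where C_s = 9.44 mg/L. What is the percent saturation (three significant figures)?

% saturation = C/C_s × 100 = 3.34/9.44 × 100 = 35.4 %.

35.4 % saturation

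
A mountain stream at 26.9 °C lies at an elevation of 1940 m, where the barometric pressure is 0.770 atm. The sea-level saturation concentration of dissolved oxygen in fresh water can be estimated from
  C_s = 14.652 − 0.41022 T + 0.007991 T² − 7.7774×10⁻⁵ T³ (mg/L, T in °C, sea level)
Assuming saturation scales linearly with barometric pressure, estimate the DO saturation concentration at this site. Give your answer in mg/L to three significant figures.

C_s ≈ 6.07 mg/L

At sea level: C_s = 14.652 − 0.41022×26.9 + 0.007991×26.9² − 7.7774×10⁻⁵×26.9³ = 7.886 mg/L.
Pressure correction: C_s' = 7.886 × 0.770 = 6.072 mg/L.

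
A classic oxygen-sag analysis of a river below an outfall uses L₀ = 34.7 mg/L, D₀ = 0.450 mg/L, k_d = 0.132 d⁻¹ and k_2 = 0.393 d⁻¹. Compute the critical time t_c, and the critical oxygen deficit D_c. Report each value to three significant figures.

t_c ≈ 4.08 d; D_c ≈ 6.80 mg/L

At the critical point dD/dt = 0, so k_d L₀ e^(−k_d t) = k_2 D. Substituting D(t) from the Streeter–Phelps equation and solving for t gives
t_c = ln[(k_2/k_d)(1 − D₀(k_2−k_d)/(k_d L₀))] / (k_2−k_d).
Here k_2−k_d = 0.2610 d⁻¹ and 1 − D₀(k_2−k_d)/(k_d L₀) = 1 − 0.450×0.2610/(0.132×34.7) = 0.9744, so
t_c = ln(2.977 × 0.9744) / 0.2610 = 1.065 / 0.2610 = 4.081 d.
D_c = (k_d/k_2) L₀ e^(−k_d t_c) = (0.132/0.393) × 34.7 × e^(−0.132×4.081) = 0.3359 × 34.7 × 0.5835 = 6.801 mg/L.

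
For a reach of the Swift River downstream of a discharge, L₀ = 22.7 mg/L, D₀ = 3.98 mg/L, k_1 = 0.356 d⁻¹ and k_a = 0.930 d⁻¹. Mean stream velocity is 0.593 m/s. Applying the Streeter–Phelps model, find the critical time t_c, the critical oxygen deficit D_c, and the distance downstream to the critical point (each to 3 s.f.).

t_c ≈ 1.09 d; D_c ≈ 5.89 mg/L; x_c ≈ 56.1 km

At the critical point dD/dt = 0, so k_1 L₀ e^(−k_1 t) = k_a D. Substituting D(t) from the Streeter–Phelps equation and solving for t gives
t_c = ln[(k_a/k_1)(1 − D₀(k_a−k_1)/(k_1 L₀))] / (k_a−k_1).
Here k_a−k_1 = 0.5740 d⁻¹ and 1 − D₀(k_a−k_1)/(k_1 L₀) = 1 − 3.98×0.5740/(0.356×22.7) = 0.7173, so
t_c = ln(2.612 × 0.7173) / 0.5740 = 0.6280 / 0.5740 = 1.094 d.
L(t_c) = L₀ e^(−k_1 t_c) = 22.7 × 0.6774 = 15.38 mg/L, and at the critical point k_a D_c = k_1 L, so D_c = (0.356/0.930) × 15.38 = 5.886 mg/L.
x_c = v t_c = 0.593 m/s × 1.094 d × 86400 s/d = 56060 m ≈ 56.1 km.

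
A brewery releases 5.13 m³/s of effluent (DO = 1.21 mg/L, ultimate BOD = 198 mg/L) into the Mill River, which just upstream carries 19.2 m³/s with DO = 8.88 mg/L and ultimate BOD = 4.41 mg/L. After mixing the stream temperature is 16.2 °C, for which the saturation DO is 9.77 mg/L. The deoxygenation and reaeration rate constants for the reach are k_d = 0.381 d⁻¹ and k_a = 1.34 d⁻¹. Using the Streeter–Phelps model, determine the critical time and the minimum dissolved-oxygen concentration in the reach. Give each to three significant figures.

Mixed DO = (19.2×8.88 + 5.13×1.21)/(19.2+5.13) = 176.7/24.33 = 7.263 mg/L.
Mixed L₀ = (19.2×4.41 + 5.13×198)/(24.33) = 1100/24.33 = 45.23 mg/L.
Initial deficit D₀ = C_s − DO₀ = 9.77 − 7.263 = 2.507 mg/L.
t_c = (1/0.9590) ln[(1.34/0.381)(1 − 2.507×0.9590/(0.381×45.23))] = 1.043 × ln(3.026) = 1.155 d.
D_c = (0.381/1.34) × 45.23 × e^(−0.381×1.155) = 0.2843 × 45.23 × 0.6441 = 8.283 mg/L.
Minimum DO = 9.77 − 8.283 = 1.487 mg/L.

t_c ≈ 1.15 d; minimum DO ≈ 1.49 mg/L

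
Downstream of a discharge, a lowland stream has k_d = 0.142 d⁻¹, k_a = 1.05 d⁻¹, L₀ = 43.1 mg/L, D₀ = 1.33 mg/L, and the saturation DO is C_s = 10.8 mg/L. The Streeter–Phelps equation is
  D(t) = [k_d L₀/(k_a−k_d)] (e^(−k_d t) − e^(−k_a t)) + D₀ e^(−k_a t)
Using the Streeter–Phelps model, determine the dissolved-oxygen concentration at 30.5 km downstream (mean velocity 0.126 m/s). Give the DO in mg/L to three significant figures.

Travel time t = x/v = 30.5 km / (0.126 m/s) = 30500 m / 0.126 m/s = 242100 s = 2.802 d.
k_d L₀/(k_a−k_d) = 0.142×43.1/(1.05−0.142) = 6.120/0.9080 = 6.740 mg/L.
e^(−k_d t) = e^(−0.142×2.802) = 0.6718; e^(−k_a t) = e^(−1.05×2.802) = 0.05277.
D = 6.740 × (0.6718 − 0.05277) + 1.33 × 0.05277 = 4.172 + 0.07019 = 4.242 mg/L.
DO = C_s − D = 10.8 − 4.242 = 6.558 mg/L.

DO ≈ 6.56 mg/L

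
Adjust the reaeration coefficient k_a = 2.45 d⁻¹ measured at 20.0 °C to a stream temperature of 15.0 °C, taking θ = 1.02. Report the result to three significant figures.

k_a ≈ 2.22 d⁻¹

k_a(T₂) = k_a(T₁) · θ^(T₂−T₁) = 2.45 × 1.02^(15.0−20.0)
= 2.45 × 1.02^-5.00 = 2.45 × 0.9057 = 2.219 d⁻¹.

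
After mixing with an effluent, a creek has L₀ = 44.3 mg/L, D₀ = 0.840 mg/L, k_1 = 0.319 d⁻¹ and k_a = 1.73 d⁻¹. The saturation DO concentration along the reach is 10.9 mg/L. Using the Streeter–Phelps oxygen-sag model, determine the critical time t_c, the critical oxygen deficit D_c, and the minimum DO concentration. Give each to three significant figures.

With k_a/k_1 = 5.423 and 1 − D₀(k_a−k_1)/(k_1 L₀) = 0.9161,
t_c = ln(5.423 × 0.9161) / (1.73 − 0.319) = ln(4.968) / 1.411 = 1.603/1.411 = 1.136 d.
D_c = (k_1/k_a) L₀ e^(−k_1 t_c) = (0.319/1.73) × 44.3 × e^(−0.319×1.136) = 0.1844 × 44.3 × 0.6960 = 5.685 mg/L.
Minimum DO = C_s − D_c = 10.9 − 5.685 = 5.215 mg/L.

t_c ≈ 1.14 d; D_c ≈ 5.69 mg/L; min DO ≈ 5.21 mg/L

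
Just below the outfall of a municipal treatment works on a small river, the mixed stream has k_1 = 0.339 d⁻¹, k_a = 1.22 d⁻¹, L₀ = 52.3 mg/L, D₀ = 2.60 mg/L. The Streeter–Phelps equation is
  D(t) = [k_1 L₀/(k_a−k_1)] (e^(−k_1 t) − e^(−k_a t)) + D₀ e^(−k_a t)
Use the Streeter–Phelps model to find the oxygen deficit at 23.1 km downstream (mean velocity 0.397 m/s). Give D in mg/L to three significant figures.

D ≈ 8.31 mg/L

Travel time t = x/v = 23.1 km / (0.397 m/s) = 23100 m / 0.397 m/s = 58190 s = 0.6735 d.
k_1 L₀/(k_a−k_1) = 0.339×52.3/(1.22−0.339) = 17.73/0.8810 = 20.12 mg/L.
e^(−k_1 t) = e^(−0.339×0.6735) = 0.7959; e^(−k_a t) = e^(−1.22×0.6735) = 0.4397.
D = 20.12 × (0.7959 − 0.4397) + 2.60 × 0.4397 = 7.168 + 1.143 = 8.311 mg/L.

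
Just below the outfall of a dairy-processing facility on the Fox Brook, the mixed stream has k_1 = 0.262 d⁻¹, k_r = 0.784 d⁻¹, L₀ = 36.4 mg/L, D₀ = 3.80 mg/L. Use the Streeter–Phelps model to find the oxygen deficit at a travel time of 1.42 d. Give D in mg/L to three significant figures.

k_1 L₀/(k_r−k_1) = 0.262×36.4/(0.784−0.262) = 9.537/0.5220 = 18.27 mg/L.
e^(−k_1 t) = e^(−0.262×1.420) = 0.6893; e^(−k_r t) = e^(−0.784×1.420) = 0.3285.
D = 18.27 × (0.6893 − 0.3285) + 3.80 × 0.3285 = 6.593 + 1.248 = 7.841 mg/L.

D ≈ 7.84 mg/L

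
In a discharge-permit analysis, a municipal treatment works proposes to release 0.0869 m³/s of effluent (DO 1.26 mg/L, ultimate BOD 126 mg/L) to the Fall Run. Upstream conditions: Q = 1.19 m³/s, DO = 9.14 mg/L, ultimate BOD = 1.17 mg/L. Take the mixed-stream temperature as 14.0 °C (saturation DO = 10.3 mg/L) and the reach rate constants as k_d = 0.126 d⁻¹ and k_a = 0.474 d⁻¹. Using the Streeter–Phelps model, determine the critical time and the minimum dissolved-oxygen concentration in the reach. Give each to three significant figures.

t_c ≈ 1.90 d; minimum DO ≈ 8.28 mg/L

Mixed DO = (1.19×9.14 + 0.0869×1.26)/(1.19+0.0869) = 10.99/1.277 = 8.604 mg/L.
Mixed L₀ = (1.19×1.17 + 0.0869×126)/(1.277) = 12.34/1.277 = 9.665 mg/L.
Initial deficit D₀ = C_s − DO₀ = 10.3 − 8.604 = 1.696 mg/L.
t_c = (1/0.3480) ln[(0.474/0.126)(1 − 1.696×0.3480/(0.126×9.665))] = 2.874 × ln(1.938) = 1.902 d.
D_c = (0.126/0.474) × 9.665 × e^(−0.126×1.902) = 0.2658 × 9.665 × 0.7869 = 2.022 mg/L.
Minimum DO = 10.3 − 2.022 = 8.278 mg/L.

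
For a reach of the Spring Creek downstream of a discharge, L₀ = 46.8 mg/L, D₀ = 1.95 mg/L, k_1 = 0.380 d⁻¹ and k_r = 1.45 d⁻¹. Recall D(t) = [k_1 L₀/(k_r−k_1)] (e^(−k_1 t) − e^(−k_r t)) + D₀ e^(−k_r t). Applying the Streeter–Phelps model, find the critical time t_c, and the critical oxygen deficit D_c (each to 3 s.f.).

t_c ≈ 1.13 d; D_c ≈ 7.97 mg/L

t_c = [1/(k_r−k_1)] ln[(k_r/k_1)(1 − D₀(k_r−k_1)/(k_1 L₀))]
= [1/(1.45−0.380)] ln[(1.45/0.380)(1 − 1.95×1.070/(0.380×46.8))]
= (1/1.070) ln[3.816 × 0.8827] = 0.9346 × ln(3.368) = 0.9346 × 1.214 = 1.135 d.
D_c = (k_1/k_r) L₀ e^(−k_1 t_c) = (0.380/1.45) × 46.8 × e^(−0.380×1.135) = 0.2621 × 46.8 × 0.6497 = 7.968 mg/L.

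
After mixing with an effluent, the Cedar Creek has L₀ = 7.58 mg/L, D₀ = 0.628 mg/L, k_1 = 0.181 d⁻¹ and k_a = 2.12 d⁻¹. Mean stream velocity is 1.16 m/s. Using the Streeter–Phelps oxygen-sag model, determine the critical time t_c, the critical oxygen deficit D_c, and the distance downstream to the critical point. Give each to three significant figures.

t_c ≈ 0.142 d; D_c ≈ 0.631 mg/L; x_c ≈ 14.2 km

t_c = [1/(k_a−k_1)] ln[(k_a/k_1)(1 − D₀(k_a−k_1)/(k_1 L₀))]
= [1/(2.12−0.181)] ln[(2.12/0.181)(1 − 0.628×1.939/(0.181×7.58))]
= (1/1.939) ln[11.71 × 0.1125] = 0.5157 × ln(1.317) = 0.5157 × 0.2755 = 0.1421 d.
L(t_c) = L₀ e^(−k_1 t_c) = 7.58 × 0.9746 = 7.388 mg/L, and at the critical point k_a D_c = k_1 L, so D_c = (0.181/2.12) × 7.388 = 0.6307 mg/L.
x_c = v t_c = 1.16 m/s × 0.1421 d × 86400 s/d = 14240 m ≈ 14.2 km.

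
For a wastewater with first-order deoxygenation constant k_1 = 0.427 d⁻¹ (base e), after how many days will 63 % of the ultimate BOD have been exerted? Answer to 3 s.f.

y/L₀ = 1 − e^(−k_1 t) = 0.63 ⇒ e^(−k_1 t) = 0.370
t = −ln(0.370) / 0.427 = 0.9943 / 0.427 = 2.328 d.

t ≈ 2.33 d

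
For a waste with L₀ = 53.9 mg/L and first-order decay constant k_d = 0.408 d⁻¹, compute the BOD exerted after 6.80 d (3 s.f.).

y_t = L₀(1 − e^(−k_d t)) = 53.9 × (1 − e^(−0.408×6.80))
= 53.9 × (1 − 0.06239) = 53.9 × 0.9376 = 50.54 mg/L.

y ≈ 50.5 mg/L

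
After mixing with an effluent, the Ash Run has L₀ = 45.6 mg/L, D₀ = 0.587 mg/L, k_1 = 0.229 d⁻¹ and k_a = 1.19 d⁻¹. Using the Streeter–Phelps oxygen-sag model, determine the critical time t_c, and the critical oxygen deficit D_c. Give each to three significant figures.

t_c ≈ 1.66 d; D_c ≈ 6.00 mg/L

With k_a/k_1 = 5.197 and 1 − D₀(k_a−k_1)/(k_1 L₀) = 0.9460,
t_c = ln(5.197 × 0.9460) / (1.19 − 0.229) = ln(4.916) / 0.9610 = 1.592/0.9610 = 1.657 d.
D_c = (k_1/k_a) L₀ e^(−k_1 t_c) = (0.229/1.19) × 45.6 × e^(−0.229×1.657) = 0.1924 × 45.6 × 0.6842 = 6.004 mg/L.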